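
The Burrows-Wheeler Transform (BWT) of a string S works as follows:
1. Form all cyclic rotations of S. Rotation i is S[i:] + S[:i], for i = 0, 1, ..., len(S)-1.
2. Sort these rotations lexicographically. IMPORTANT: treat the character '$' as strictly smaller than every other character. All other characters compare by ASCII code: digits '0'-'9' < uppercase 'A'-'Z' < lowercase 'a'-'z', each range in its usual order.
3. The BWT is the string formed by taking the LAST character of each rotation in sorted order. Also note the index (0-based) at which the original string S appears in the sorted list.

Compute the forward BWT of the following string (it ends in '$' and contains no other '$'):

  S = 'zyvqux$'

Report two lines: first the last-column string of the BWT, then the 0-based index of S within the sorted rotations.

All 7 rotations (rotation i = S[i:]+S[:i]):
  rot[0] = zyvqux$
  rot[1] = yvqux$z
  rot[2] = vqux$zy
  rot[3] = qux$zyv
  rot[4] = ux$zyvq
  rot[5] = x$zyvqu
  rot[6] = $zyvqux
Sorted (with $ < everything):
  sorted[0] = $zyvqux  (last char: 'x')
  sorted[1] = qux$zyv  (last char: 'v')
  sorted[2] = ux$zyvq  (last char: 'q')
  sorted[3] = vqux$zy  (last char: 'y')
  sorted[4] = x$zyvqu  (last char: 'u')
  sorted[5] = yvqux$z  (last char: 'z')
  sorted[6] = zyvqux$  (last char: '$')
Last column: xvqyuz$
Original string S is at sorted index 6

Answer: xvqyuz$
6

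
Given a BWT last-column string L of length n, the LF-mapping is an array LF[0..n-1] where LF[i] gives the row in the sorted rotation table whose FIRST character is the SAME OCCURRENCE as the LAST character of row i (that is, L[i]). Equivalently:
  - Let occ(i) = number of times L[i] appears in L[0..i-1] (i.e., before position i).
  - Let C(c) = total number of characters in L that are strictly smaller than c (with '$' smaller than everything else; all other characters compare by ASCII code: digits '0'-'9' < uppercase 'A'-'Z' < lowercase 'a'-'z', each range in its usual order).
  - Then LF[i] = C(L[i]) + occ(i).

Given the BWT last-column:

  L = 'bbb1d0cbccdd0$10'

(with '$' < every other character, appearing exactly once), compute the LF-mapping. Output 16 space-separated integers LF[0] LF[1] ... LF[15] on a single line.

Char counts: '$':1, '0':3, '1':2, 'b':4, 'c':3, 'd':3
C (first-col start): C('$')=0, C('0')=1, C('1')=4, C('b')=6, C('c')=10, C('d')=13
L[0]='b': occ=0, LF[0]=C('b')+0=6+0=6
L[1]='b': occ=1, LF[1]=C('b')+1=6+1=7
L[2]='b': occ=2, LF[2]=C('b')+2=6+2=8
L[3]='1': occ=0, LF[3]=C('1')+0=4+0=4
L[4]='d': occ=0, LF[4]=C('d')+0=13+0=13
L[5]='0': occ=0, LF[5]=C('0')+0=1+0=1
L[6]='c': occ=0, LF[6]=C('c')+0=10+0=10
L[7]='b': occ=3, LF[7]=C('b')+3=6+3=9
L[8]='c': occ=1, LF[8]=C('c')+1=10+1=11
L[9]='c': occ=2, LF[9]=C('c')+2=10+2=12
L[10]='d': occ=1, LF[10]=C('d')+1=13+1=14
L[11]='d': occ=2, LF[11]=C('d')+2=13+2=15
L[12]='0': occ=1, LF[12]=C('0')+1=1+1=2
L[13]='$': occ=0, LF[13]=C('$')+0=0+0=0
L[14]='1': occ=1, LF[14]=C('1')+1=4+1=5
L[15]='0': occ=2, LF[15]=C('0')+2=1+2=3

Answer: 6 7 8 4 13 1 10 9 11 12 14 15 2 0 5 3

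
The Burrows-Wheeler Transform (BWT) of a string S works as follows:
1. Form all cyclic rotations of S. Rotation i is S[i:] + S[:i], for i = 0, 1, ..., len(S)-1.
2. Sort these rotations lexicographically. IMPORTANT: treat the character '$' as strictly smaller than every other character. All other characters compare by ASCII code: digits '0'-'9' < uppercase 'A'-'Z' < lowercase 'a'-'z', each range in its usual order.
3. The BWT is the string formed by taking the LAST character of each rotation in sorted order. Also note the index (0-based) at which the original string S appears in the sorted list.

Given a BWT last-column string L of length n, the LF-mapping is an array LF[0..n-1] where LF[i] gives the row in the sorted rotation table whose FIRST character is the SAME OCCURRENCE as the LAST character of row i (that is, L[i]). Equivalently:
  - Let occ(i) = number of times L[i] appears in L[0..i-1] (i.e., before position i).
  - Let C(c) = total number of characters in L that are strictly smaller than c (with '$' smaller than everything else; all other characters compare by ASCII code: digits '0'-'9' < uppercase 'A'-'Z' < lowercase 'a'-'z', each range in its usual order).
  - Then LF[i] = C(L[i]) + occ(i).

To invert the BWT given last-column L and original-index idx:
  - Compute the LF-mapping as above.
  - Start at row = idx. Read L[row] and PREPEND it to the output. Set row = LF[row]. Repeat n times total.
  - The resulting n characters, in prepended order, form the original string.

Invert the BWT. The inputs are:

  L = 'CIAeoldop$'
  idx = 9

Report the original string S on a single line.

LF mapping: 2 3 1 5 7 6 4 8 9 0
Walk LF starting at row 9, prepending L[row]:
  step 1: row=9, L[9]='$', prepend. Next row=LF[9]=0
  step 2: row=0, L[0]='C', prepend. Next row=LF[0]=2
  step 3: row=2, L[2]='A', prepend. Next row=LF[2]=1
  step 4: row=1, L[1]='I', prepend. Next row=LF[1]=3
  step 5: row=3, L[3]='e', prepend. Next row=LF[3]=5
  step 6: row=5, L[5]='l', prepend. Next row=LF[5]=6
  step 7: row=6, L[6]='d', prepend. Next row=LF[6]=4
  step 8: row=4, L[4]='o', prepend. Next row=LF[4]=7
  step 9: row=7, L[7]='o', prepend. Next row=LF[7]=8
  step 10: row=8, L[8]='p', prepend. Next row=LF[8]=9
Reversed output: poodleIAC$

Answer: poodleIAC$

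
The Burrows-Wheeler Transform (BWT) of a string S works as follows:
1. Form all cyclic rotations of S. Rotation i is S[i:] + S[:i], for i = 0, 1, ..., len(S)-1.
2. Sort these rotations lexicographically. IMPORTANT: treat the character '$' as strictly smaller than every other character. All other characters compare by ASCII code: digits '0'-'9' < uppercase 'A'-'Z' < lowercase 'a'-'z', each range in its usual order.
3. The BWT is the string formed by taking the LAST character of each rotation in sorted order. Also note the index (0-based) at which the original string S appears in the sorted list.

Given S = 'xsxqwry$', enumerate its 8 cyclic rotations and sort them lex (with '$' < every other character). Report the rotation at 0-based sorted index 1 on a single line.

All 8 rotations (rotation i = S[i:]+S[:i]):
  rot[0] = xsxqwry$
  rot[1] = sxqwry$x
  rot[2] = xqwry$xs
  rot[3] = qwry$xsx
  rot[4] = wry$xsxq
  rot[5] = ry$xsxqw
  rot[6] = y$xsxqwr
  rot[7] = $xsxqwry
Sorted (with $ < everything):
  sorted[0] = $xsxqwry
  sorted[1] = qwry$xsx
  sorted[2] = ry$xsxqw
  sorted[3] = sxqwry$x
  sorted[4] = wry$xsxq
  sorted[5] = xqwry$xs
  sorted[6] = xsxqwry$
  sorted[7] = y$xsxqwr
sorted[1] = qwry$xsx

Answer: qwry$xsx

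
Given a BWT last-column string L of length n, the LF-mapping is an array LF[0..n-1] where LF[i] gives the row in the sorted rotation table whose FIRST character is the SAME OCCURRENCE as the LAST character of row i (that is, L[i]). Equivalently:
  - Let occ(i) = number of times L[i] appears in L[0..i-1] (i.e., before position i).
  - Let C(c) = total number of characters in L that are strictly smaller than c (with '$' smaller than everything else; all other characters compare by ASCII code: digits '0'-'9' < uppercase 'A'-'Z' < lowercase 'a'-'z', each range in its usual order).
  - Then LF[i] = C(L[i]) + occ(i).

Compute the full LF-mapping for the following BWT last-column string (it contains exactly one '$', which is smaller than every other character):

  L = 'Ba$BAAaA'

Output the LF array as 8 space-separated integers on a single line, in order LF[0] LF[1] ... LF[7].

Answer: 4 6 0 5 1 2 7 3

Derivation:
Char counts: '$':1, 'A':3, 'B':2, 'a':2
C (first-col start): C('$')=0, C('A')=1, C('B')=4, C('a')=6
L[0]='B': occ=0, LF[0]=C('B')+0=4+0=4
L[1]='a': occ=0, LF[1]=C('a')+0=6+0=6
L[2]='$': occ=0, LF[2]=C('$')+0=0+0=0
L[3]='B': occ=1, LF[3]=C('B')+1=4+1=5
L[4]='A': occ=0, LF[4]=C('A')+0=1+0=1
L[5]='A': occ=1, LF[5]=C('A')+1=1+1=2
L[6]='a': occ=1, LF[6]=C('a')+1=6+1=7
L[7]='A': occ=2, LF[7]=C('A')+2=1+2=3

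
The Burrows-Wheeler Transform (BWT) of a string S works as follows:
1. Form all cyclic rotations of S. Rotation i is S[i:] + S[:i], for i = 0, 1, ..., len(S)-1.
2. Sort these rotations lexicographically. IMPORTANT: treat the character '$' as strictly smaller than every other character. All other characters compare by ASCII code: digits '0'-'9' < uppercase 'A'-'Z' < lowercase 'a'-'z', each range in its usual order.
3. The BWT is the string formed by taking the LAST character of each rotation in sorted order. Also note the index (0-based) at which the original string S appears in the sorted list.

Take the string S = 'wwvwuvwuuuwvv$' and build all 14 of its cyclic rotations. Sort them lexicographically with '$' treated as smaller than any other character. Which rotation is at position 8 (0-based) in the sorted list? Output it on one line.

All 14 rotations (rotation i = S[i:]+S[:i]):
  rot[0] = wwvwuvwuuuwvv$
  rot[1] = wvwuvwuuuwvv$w
  rot[2] = vwuvwuuuwvv$ww
  rot[3] = wuvwuuuwvv$wwv
  rot[4] = uvwuuuwvv$wwvw
  rot[5] = vwuuuwvv$wwvwu
  rot[6] = wuuuwvv$wwvwuv
  rot[7] = uuuwvv$wwvwuvw
  rot[8] = uuwvv$wwvwuvwu
  rot[9] = uwvv$wwvwuvwuu
  rot[10] = wvv$wwvwuvwuuu
  rot[11] = vv$wwvwuvwuuuw
  rot[12] = v$wwvwuvwuuuwv
  rot[13] = $wwvwuvwuuuwvv
Sorted (with $ < everything):
  sorted[0] = $wwvwuvwuuuwvv
  sorted[1] = uuuwvv$wwvwuvw
  sorted[2] = uuwvv$wwvwuvwu
  sorted[3] = uvwuuuwvv$wwvw
  sorted[4] = uwvv$wwvwuvwuu
  sorted[5] = v$wwvwuvwuuuwv
  sorted[6] = vv$wwvwuvwuuuw
  sorted[7] = vwuuuwvv$wwvwu
  sorted[8] = vwuvwuuuwvv$ww
  sorted[9] = wuuuwvv$wwvwuv
  sorted[10] = wuvwuuuwvv$wwv
  sorted[11] = wvv$wwvwuvwuuu
  sorted[12] = wvwuvwuuuwvv$w
  sorted[13] = wwvwuvwuuuwvv$
sorted[8] = vwuvwuuuwvv$ww

Answer: vwuvwuuuwvv$ww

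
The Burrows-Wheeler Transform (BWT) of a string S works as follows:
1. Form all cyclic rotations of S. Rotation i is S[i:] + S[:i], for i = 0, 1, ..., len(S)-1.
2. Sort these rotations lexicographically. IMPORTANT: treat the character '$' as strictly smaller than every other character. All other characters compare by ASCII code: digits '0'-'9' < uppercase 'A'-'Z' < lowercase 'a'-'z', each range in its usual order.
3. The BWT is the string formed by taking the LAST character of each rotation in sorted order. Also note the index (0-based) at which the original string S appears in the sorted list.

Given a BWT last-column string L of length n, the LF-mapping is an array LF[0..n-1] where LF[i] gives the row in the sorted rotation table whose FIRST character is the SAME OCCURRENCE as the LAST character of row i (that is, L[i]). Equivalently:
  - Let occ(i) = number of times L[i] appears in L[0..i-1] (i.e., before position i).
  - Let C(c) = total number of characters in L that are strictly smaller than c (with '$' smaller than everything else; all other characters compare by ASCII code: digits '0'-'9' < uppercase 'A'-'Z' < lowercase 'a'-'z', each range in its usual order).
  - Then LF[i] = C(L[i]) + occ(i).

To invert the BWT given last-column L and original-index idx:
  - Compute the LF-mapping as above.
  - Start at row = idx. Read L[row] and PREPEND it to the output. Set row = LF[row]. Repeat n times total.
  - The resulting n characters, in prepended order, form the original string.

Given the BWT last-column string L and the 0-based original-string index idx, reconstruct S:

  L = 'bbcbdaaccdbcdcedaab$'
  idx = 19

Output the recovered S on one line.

Answer: ecccbadbddadcbcabab$

Derivation:
LF mapping: 5 6 10 7 15 1 2 11 12 16 8 13 17 14 19 18 3 4 9 0
Walk LF starting at row 19, prepending L[row]:
  step 1: row=19, L[19]='$', prepend. Next row=LF[19]=0
  step 2: row=0, L[0]='b', prepend. Next row=LF[0]=5
  step 3: row=5, L[5]='a', prepend. Next row=LF[5]=1
  step 4: row=1, L[1]='b', prepend. Next row=LF[1]=6
  step 5: row=6, L[6]='a', prepend. Next row=LF[6]=2
  step 6: row=2, L[2]='c', prepend. Next row=LF[2]=10
  step 7: row=10, L[10]='b', prepend. Next row=LF[10]=8
  step 8: row=8, L[8]='c', prepend. Next row=LF[8]=12
  step 9: row=12, L[12]='d', prepend. Next row=LF[12]=17
  step 10: row=17, L[17]='a', prepend. Next row=LF[17]=4
  step 11: row=4, L[4]='d', prepend. Next row=LF[4]=15
  step 12: row=15, L[15]='d', prepend. Next row=LF[15]=18
  step 13: row=18, L[18]='b', prepend. Next row=LF[18]=9
  step 14: row=9, L[9]='d', prepend. Next row=LF[9]=16
  step 15: row=16, L[16]='a', prepend. Next row=LF[16]=3
  step 16: row=3, L[3]='b', prepend. Next row=LF[3]=7
  step 17: row=7, L[7]='c', prepend. Next row=LF[7]=11
  step 18: row=11, L[11]='c', prepend. Next row=LF[11]=13
  step 19: row=13, L[13]='c', prepend. Next row=LF[13]=14
  step 20: row=14, L[14]='e', prepend. Next row=LF[14]=19
Reversed output: ecccbadbddadcbcabab$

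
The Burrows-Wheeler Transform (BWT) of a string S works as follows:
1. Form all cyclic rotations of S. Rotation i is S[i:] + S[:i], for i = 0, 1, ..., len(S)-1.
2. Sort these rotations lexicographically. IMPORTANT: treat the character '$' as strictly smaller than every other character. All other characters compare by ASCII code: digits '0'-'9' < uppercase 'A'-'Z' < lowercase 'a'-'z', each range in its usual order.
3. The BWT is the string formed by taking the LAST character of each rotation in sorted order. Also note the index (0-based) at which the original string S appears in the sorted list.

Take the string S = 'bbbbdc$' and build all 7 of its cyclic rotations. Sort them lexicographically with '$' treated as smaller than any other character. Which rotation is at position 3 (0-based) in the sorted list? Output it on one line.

All 7 rotations (rotation i = S[i:]+S[:i]):
  rot[0] = bbbbdc$
  rot[1] = bbbdc$b
  rot[2] = bbdc$bb
  rot[3] = bdc$bbb
  rot[4] = dc$bbbb
  rot[5] = c$bbbbd
  rot[6] = $bbbbdc
Sorted (with $ < everything):
  sorted[0] = $bbbbdc
  sorted[1] = bbbbdc$
  sorted[2] = bbbdc$b
  sorted[3] = bbdc$bb
  sorted[4] = bdc$bbb
  sorted[5] = c$bbbbd
  sorted[6] = dc$bbbb
sorted[3] = bbdc$bb

Answer: bbdc$bb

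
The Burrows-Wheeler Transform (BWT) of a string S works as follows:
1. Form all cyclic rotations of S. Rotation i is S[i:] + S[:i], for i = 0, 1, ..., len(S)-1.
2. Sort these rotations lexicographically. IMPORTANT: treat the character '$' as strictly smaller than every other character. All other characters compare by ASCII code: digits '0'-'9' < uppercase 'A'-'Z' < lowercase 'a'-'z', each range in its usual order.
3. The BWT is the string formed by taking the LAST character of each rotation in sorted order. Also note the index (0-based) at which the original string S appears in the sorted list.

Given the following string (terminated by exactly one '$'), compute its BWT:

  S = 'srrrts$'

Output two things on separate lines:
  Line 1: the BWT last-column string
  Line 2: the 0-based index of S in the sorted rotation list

Answer: ssrrt$r
5

Derivation:
All 7 rotations (rotation i = S[i:]+S[:i]):
  rot[0] = srrrts$
  rot[1] = rrrts$s
  rot[2] = rrts$sr
  rot[3] = rts$srr
  rot[4] = ts$srrr
  rot[5] = s$srrrt
  rot[6] = $srrrts
Sorted (with $ < everything):
  sorted[0] = $srrrts  (last char: 's')
  sorted[1] = rrrts$s  (last char: 's')
  sorted[2] = rrts$sr  (last char: 'r')
  sorted[3] = rts$srr  (last char: 'r')
  sorted[4] = s$srrrt  (last char: 't')
  sorted[5] = srrrts$  (last char: '$')
  sorted[6] = ts$srrr  (last char: 'r')
Last column: ssrrt$r
Original string S is at sorted index 5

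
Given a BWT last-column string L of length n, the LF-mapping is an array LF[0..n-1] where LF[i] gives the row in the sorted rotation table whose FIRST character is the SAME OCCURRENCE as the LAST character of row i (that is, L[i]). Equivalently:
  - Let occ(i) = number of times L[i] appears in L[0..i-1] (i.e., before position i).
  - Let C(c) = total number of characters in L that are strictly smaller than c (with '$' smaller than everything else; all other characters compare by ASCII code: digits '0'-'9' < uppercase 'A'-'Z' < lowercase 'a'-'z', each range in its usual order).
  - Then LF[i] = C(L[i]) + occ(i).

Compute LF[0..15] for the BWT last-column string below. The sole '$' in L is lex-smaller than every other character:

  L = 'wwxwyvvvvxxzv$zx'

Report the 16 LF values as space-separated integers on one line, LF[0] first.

Answer: 6 7 9 8 13 1 2 3 4 10 11 14 5 0 15 12

Derivation:
Char counts: '$':1, 'v':5, 'w':3, 'x':4, 'y':1, 'z':2
C (first-col start): C('$')=0, C('v')=1, C('w')=6, C('x')=9, C('y')=13, C('z')=14
L[0]='w': occ=0, LF[0]=C('w')+0=6+0=6
L[1]='w': occ=1, LF[1]=C('w')+1=6+1=7
L[2]='x': occ=0, LF[2]=C('x')+0=9+0=9
L[3]='w': occ=2, LF[3]=C('w')+2=6+2=8
L[4]='y': occ=0, LF[4]=C('y')+0=13+0=13
L[5]='v': occ=0, LF[5]=C('v')+0=1+0=1
L[6]='v': occ=1, LF[6]=C('v')+1=1+1=2
L[7]='v': occ=2, LF[7]=C('v')+2=1+2=3
L[8]='v': occ=3, LF[8]=C('v')+3=1+3=4
L[9]='x': occ=1, LF[9]=C('x')+1=9+1=10
L[10]='x': occ=2, LF[10]=C('x')+2=9+2=11
L[11]='z': occ=0, LF[11]=C('z')+0=14+0=14
L[12]='v': occ=4, LF[12]=C('v')+4=1+4=5
L[13]='$': occ=0, LF[13]=C('$')+0=0+0=0
L[14]='z': occ=1, LF[14]=C('z')+1=14+1=15
L[15]='x': occ=3, LF[15]=C('x')+3=9+3=12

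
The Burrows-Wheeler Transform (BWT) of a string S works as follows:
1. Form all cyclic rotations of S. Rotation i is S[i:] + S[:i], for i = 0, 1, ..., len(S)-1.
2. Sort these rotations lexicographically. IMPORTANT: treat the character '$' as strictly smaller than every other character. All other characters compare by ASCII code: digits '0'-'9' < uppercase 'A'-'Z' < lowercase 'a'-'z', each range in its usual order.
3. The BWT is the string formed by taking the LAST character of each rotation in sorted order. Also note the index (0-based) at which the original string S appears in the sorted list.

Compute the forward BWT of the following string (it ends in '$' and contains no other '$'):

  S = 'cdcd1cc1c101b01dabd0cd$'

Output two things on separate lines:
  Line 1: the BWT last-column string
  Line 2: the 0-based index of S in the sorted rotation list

All 23 rotations (rotation i = S[i:]+S[:i]):
  rot[0] = cdcd1cc1c101b01dabd0cd$
  rot[1] = dcd1cc1c101b01dabd0cd$c
  rot[2] = cd1cc1c101b01dabd0cd$cd
  rot[3] = d1cc1c101b01dabd0cd$cdc
  rot[4] = 1cc1c101b01dabd0cd$cdcd
  rot[5] = cc1c101b01dabd0cd$cdcd1
  rot[6] = c1c101b01dabd0cd$cdcd1c
  rot[7] = 1c101b01dabd0cd$cdcd1cc
  rot[8] = c101b01dabd0cd$cdcd1cc1
  rot[9] = 101b01dabd0cd$cdcd1cc1c
  rot[10] = 01b01dabd0cd$cdcd1cc1c1
  rot[11] = 1b01dabd0cd$cdcd1cc1c10
  rot[12] = b01dabd0cd$cdcd1cc1c101
  rot[13] = 01dabd0cd$cdcd1cc1c101b
  rot[14] = 1dabd0cd$cdcd1cc1c101b0
  rot[15] = dabd0cd$cdcd1cc1c101b01
  rot[16] = abd0cd$cdcd1cc1c101b01d
  rot[17] = bd0cd$cdcd1cc1c101b01da
  rot[18] = d0cd$cdcd1cc1c101b01dab
  rot[19] = 0cd$cdcd1cc1c101b01dabd
  rot[20] = cd$cdcd1cc1c101b01dabd0
  rot[21] = d$cdcd1cc1c101b01dabd0c
  rot[22] = $cdcd1cc1c101b01dabd0cd
Sorted (with $ < everything):
  sorted[0] = $cdcd1cc1c101b01dabd0cd  (last char: 'd')
  sorted[1] = 01b01dabd0cd$cdcd1cc1c1  (last char: '1')
  sorted[2] = 01dabd0cd$cdcd1cc1c101b  (last char: 'b')
  sorted[3] = 0cd$cdcd1cc1c101b01dabd  (last char: 'd')
  sorted[4] = 101b01dabd0cd$cdcd1cc1c  (last char: 'c')
  sorted[5] = 1b01dabd0cd$cdcd1cc1c10  (last char: '0')
  sorted[6] = 1c101b01dabd0cd$cdcd1cc  (last char: 'c')
  sorted[7] = 1cc1c101b01dabd0cd$cdcd  (last char: 'd')
  sorted[8] = 1dabd0cd$cdcd1cc1c101b0  (last char: '0')
  sorted[9] = abd0cd$cdcd1cc1c101b01d  (last char: 'd')
  sorted[10] = b01dabd0cd$cdcd1cc1c101  (last char: '1')
  sorted[11] = bd0cd$cdcd1cc1c101b01da  (last char: 'a')
  sorted[12] = c101b01dabd0cd$cdcd1cc1  (last char: '1')
  sorted[13] = c1c101b01dabd0cd$cdcd1c  (last char: 'c')
  sorted[14] = cc1c101b01dabd0cd$cdcd1  (last char: '1')
  sorted[15] = cd$cdcd1cc1c101b01dabd0  (last char: '0')
  sorted[16] = cd1cc1c101b01dabd0cd$cd  (last char: 'd')
  sorted[17] = cdcd1cc1c101b01dabd0cd$  (last char: '$')
  sorted[18] = d$cdcd1cc1c101b01dabd0c  (last char: 'c')
  sorted[19] = d0cd$cdcd1cc1c101b01dab  (last char: 'b')
  sorted[20] = d1cc1c101b01dabd0cd$cdc  (last char: 'c')
  sorted[21] = dabd0cd$cdcd1cc1c101b01  (last char: '1')
  sorted[22] = dcd1cc1c101b01dabd0cd$c  (last char: 'c')
Last column: d1bdc0cd0d1a1c10d$cbc1c
Original string S is at sorted index 17

Answer: d1bdc0cd0d1a1c10d$cbc1c
17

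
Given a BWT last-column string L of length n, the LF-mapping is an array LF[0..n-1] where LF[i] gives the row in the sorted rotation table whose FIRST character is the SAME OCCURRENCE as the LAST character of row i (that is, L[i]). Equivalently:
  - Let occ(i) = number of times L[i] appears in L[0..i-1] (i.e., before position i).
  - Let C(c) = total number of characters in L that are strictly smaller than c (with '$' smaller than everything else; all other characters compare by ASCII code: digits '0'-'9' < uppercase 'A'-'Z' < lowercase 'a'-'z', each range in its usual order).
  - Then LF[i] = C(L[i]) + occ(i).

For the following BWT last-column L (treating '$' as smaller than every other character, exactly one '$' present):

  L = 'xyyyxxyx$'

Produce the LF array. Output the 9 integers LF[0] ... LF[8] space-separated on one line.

Answer: 1 5 6 7 2 3 8 4 0

Derivation:
Char counts: '$':1, 'x':4, 'y':4
C (first-col start): C('$')=0, C('x')=1, C('y')=5
L[0]='x': occ=0, LF[0]=C('x')+0=1+0=1
L[1]='y': occ=0, LF[1]=C('y')+0=5+0=5
L[2]='y': occ=1, LF[2]=C('y')+1=5+1=6
L[3]='y': occ=2, LF[3]=C('y')+2=5+2=7
L[4]='x': occ=1, LF[4]=C('x')+1=1+1=2
L[5]='x': occ=2, LF[5]=C('x')+2=1+2=3
L[6]='y': occ=3, LF[6]=C('y')+3=5+3=8
L[7]='x': occ=3, LF[7]=C('x')+3=1+3=4
L[8]='$': occ=0, LF[8]=C('$')+0=0+0=0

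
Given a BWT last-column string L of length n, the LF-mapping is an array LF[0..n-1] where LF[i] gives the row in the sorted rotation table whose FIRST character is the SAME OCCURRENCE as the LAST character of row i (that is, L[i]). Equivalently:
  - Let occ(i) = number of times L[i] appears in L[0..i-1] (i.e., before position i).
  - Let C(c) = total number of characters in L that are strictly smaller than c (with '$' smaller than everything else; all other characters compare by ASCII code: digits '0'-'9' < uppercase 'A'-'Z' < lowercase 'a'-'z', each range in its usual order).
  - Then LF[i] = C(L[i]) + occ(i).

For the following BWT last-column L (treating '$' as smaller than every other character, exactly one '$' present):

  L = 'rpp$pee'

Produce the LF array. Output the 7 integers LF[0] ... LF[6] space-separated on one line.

Answer: 6 3 4 0 5 1 2

Derivation:
Char counts: '$':1, 'e':2, 'p':3, 'r':1
C (first-col start): C('$')=0, C('e')=1, C('p')=3, C('r')=6
L[0]='r': occ=0, LF[0]=C('r')+0=6+0=6
L[1]='p': occ=0, LF[1]=C('p')+0=3+0=3
L[2]='p': occ=1, LF[2]=C('p')+1=3+1=4
L[3]='$': occ=0, LF[3]=C('$')+0=0+0=0
L[4]='p': occ=2, LF[4]=C('p')+2=3+2=5
L[5]='e': occ=0, LF[5]=C('e')+0=1+0=1
L[6]='e': occ=1, LF[6]=C('e')+1=1+1=2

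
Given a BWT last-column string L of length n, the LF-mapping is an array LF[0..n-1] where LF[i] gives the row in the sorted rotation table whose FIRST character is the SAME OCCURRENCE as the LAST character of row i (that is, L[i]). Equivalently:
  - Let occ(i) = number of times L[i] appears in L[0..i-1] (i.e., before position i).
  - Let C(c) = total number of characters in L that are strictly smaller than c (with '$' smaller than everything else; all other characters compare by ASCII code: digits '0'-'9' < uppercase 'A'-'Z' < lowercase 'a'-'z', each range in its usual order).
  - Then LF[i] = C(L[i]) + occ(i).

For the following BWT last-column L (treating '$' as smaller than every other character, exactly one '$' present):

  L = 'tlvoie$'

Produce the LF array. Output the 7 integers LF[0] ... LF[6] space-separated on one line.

Answer: 5 3 6 4 2 1 0

Derivation:
Char counts: '$':1, 'e':1, 'i':1, 'l':1, 'o':1, 't':1, 'v':1
C (first-col start): C('$')=0, C('e')=1, C('i')=2, C('l')=3, C('o')=4, C('t')=5, C('v')=6
L[0]='t': occ=0, LF[0]=C('t')+0=5+0=5
L[1]='l': occ=0, LF[1]=C('l')+0=3+0=3
L[2]='v': occ=0, LF[2]=C('v')+0=6+0=6
L[3]='o': occ=0, LF[3]=C('o')+0=4+0=4
L[4]='i': occ=0, LF[4]=C('i')+0=2+0=2
L[5]='e': occ=0, LF[5]=C('e')+0=1+0=1
L[6]='$': occ=0, LF[6]=C('$')+0=0+0=0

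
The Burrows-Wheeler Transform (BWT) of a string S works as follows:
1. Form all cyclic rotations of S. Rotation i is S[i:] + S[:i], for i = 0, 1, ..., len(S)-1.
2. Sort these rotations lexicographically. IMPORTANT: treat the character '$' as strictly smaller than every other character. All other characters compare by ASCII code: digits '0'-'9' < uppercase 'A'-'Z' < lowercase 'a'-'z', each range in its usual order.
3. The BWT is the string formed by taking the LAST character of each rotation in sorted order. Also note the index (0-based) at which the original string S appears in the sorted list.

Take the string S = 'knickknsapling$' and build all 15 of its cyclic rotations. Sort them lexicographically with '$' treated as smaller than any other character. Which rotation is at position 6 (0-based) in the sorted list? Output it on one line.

Answer: kknsapling$knic

Derivation:
All 15 rotations (rotation i = S[i:]+S[:i]):
  rot[0] = knickknsapling$
  rot[1] = nickknsapling$k
  rot[2] = ickknsapling$kn
  rot[3] = ckknsapling$kni
  rot[4] = kknsapling$knic
  rot[5] = knsapling$knick
  rot[6] = nsapling$knickk
  rot[7] = sapling$knickkn
  rot[8] = apling$knickkns
  rot[9] = pling$knickknsa
  rot[10] = ling$knickknsap
  rot[11] = ing$knickknsapl
  rot[12] = ng$knickknsapli
  rot[13] = g$knickknsaplin
  rot[14] = $knickknsapling
Sorted (with $ < everything):
  sorted[0] = $knickknsapling
  sorted[1] = apling$knickkns
  sorted[2] = ckknsapling$kni
  sorted[3] = g$knickknsaplin
  sorted[4] = ickknsapling$kn
  sorted[5] = ing$knickknsapl
  sorted[6] = kknsapling$knic
  sorted[7] = knickknsapling$
  sorted[8] = knsapling$knick
  sorted[9] = ling$knickknsap
  sorted[10] = ng$knickknsapli
  sorted[11] = nickknsapling$k
  sorted[12] = nsapling$knickk
  sorted[13] = pling$knickknsa
  sorted[14] = sapling$knickkn
sorted[6] = kknsapling$knic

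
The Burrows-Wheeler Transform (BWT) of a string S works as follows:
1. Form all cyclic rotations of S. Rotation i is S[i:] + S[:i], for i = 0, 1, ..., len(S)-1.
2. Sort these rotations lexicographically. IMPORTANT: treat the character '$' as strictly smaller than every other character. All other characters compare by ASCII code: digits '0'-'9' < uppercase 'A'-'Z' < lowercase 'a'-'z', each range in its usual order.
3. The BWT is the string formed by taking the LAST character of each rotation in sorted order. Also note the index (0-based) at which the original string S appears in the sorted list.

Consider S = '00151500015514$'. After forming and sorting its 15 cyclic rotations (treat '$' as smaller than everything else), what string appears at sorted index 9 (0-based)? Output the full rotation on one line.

Answer: 15514$001515000

Derivation:
All 15 rotations (rotation i = S[i:]+S[:i]):
  rot[0] = 00151500015514$
  rot[1] = 0151500015514$0
  rot[2] = 151500015514$00
  rot[3] = 51500015514$001
  rot[4] = 1500015514$0015
  rot[5] = 500015514$00151
  rot[6] = 00015514$001515
  rot[7] = 0015514$0015150
  rot[8] = 015514$00151500
  rot[9] = 15514$001515000
  rot[10] = 5514$0015150001
  rot[11] = 514$00151500015
  rot[12] = 14$001515000155
  rot[13] = 4$0015150001551
  rot[14] = $00151500015514
Sorted (with $ < everything):
  sorted[0] = $00151500015514
  sorted[1] = 00015514$001515
  sorted[2] = 00151500015514$
  sorted[3] = 0015514$0015150
  sorted[4] = 0151500015514$0
  sorted[5] = 015514$00151500
  sorted[6] = 14$001515000155
  sorted[7] = 1500015514$0015
  sorted[8] = 151500015514$00
  sorted[9] = 15514$001515000
  sorted[10] = 4$0015150001551
  sorted[11] = 500015514$00151
  sorted[12] = 514$00151500015
  sorted[13] = 51500015514$001
  sorted[14] = 5514$0015150001
sorted[9] = 15514$001515000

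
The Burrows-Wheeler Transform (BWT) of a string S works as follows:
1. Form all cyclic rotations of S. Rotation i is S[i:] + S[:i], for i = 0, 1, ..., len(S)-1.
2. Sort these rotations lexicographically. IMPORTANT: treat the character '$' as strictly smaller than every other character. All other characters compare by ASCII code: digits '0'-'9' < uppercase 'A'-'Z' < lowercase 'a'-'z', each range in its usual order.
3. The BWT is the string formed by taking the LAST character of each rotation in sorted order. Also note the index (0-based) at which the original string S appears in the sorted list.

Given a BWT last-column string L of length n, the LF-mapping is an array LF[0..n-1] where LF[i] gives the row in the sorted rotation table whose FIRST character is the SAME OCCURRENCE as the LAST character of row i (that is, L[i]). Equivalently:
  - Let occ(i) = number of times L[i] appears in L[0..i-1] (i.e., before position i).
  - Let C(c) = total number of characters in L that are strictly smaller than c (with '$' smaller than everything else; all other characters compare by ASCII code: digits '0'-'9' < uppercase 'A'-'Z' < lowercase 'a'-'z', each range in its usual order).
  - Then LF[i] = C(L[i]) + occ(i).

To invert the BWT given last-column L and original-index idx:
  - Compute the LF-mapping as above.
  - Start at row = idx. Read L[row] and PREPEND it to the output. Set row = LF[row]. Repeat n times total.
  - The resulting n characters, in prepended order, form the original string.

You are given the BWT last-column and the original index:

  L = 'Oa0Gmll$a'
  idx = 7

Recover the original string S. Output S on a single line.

LF mapping: 3 4 1 2 8 6 7 0 5
Walk LF starting at row 7, prepending L[row]:
  step 1: row=7, L[7]='$', prepend. Next row=LF[7]=0
  step 2: row=0, L[0]='O', prepend. Next row=LF[0]=3
  step 3: row=3, L[3]='G', prepend. Next row=LF[3]=2
  step 4: row=2, L[2]='0', prepend. Next row=LF[2]=1
  step 5: row=1, L[1]='a', prepend. Next row=LF[1]=4
  step 6: row=4, L[4]='m', prepend. Next row=LF[4]=8
  step 7: row=8, L[8]='a', prepend. Next row=LF[8]=5
  step 8: row=5, L[5]='l', prepend. Next row=LF[5]=6
  step 9: row=6, L[6]='l', prepend. Next row=LF[6]=7
Reversed output: llama0GO$

Answer: llama0GO$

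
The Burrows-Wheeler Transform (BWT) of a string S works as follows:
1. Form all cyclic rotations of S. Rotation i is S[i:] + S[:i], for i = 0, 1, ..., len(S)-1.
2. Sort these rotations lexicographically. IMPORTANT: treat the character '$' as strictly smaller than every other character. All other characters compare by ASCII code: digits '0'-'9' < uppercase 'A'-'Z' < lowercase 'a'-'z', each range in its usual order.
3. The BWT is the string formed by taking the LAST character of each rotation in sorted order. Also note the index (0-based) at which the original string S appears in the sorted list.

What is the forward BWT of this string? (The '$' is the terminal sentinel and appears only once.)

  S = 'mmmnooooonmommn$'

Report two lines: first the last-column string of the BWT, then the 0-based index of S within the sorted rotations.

All 16 rotations (rotation i = S[i:]+S[:i]):
  rot[0] = mmmnooooonmommn$
  rot[1] = mmnooooonmommn$m
  rot[2] = mnooooonmommn$mm
  rot[3] = nooooonmommn$mmm
  rot[4] = ooooonmommn$mmmn
  rot[5] = oooonmommn$mmmno
  rot[6] = ooonmommn$mmmnoo
  rot[7] = oonmommn$mmmnooo
  rot[8] = onmommn$mmmnoooo
  rot[9] = nmommn$mmmnooooo
  rot[10] = mommn$mmmnooooon
  rot[11] = ommn$mmmnooooonm
  rot[12] = mmn$mmmnooooonmo
  rot[13] = mn$mmmnooooonmom
  rot[14] = n$mmmnooooonmomm
  rot[15] = $mmmnooooonmommn
Sorted (with $ < everything):
  sorted[0] = $mmmnooooonmommn  (last char: 'n')
  sorted[1] = mmmnooooonmommn$  (last char: '$')
  sorted[2] = mmn$mmmnooooonmo  (last char: 'o')
  sorted[3] = mmnooooonmommn$m  (last char: 'm')
  sorted[4] = mn$mmmnooooonmom  (last char: 'm')
  sorted[5] = mnooooonmommn$mm  (last char: 'm')
  sorted[6] = mommn$mmmnooooon  (last char: 'n')
  sorted[7] = n$mmmnooooonmomm  (last char: 'm')
  sorted[8] = nmommn$mmmnooooo  (last char: 'o')
  sorted[9] = nooooonmommn$mmm  (last char: 'm')
  sorted[10] = ommn$mmmnooooonm  (last char: 'm')
  sorted[11] = onmommn$mmmnoooo  (last char: 'o')
  sorted[12] = oonmommn$mmmnooo  (last char: 'o')
  sorted[13] = ooonmommn$mmmnoo  (last char: 'o')
  sorted[14] = oooonmommn$mmmno  (last char: 'o')
  sorted[15] = ooooonmommn$mmmn  (last char: 'n')
Last column: n$ommmnmommoooon
Original string S is at sorted index 1

Answer: n$ommmnmommoooon
1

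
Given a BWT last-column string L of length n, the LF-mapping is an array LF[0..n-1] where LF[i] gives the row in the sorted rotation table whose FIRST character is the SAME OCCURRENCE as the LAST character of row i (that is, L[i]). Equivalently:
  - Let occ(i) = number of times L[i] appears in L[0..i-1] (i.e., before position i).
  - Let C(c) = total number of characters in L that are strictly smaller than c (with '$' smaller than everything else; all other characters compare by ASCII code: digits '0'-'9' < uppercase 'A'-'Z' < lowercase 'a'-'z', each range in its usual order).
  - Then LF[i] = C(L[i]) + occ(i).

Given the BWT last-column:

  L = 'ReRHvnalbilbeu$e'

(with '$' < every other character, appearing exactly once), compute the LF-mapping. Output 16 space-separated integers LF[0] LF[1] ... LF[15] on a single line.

Answer: 2 7 3 1 15 13 4 11 5 10 12 6 8 14 0 9

Derivation:
Char counts: '$':1, 'H':1, 'R':2, 'a':1, 'b':2, 'e':3, 'i':1, 'l':2, 'n':1, 'u':1, 'v':1
C (first-col start): C('$')=0, C('H')=1, C('R')=2, C('a')=4, C('b')=5, C('e')=7, C('i')=10, C('l')=11, C('n')=13, C('u')=14, C('v')=15
L[0]='R': occ=0, LF[0]=C('R')+0=2+0=2
L[1]='e': occ=0, LF[1]=C('e')+0=7+0=7
L[2]='R': occ=1, LF[2]=C('R')+1=2+1=3
L[3]='H': occ=0, LF[3]=C('H')+0=1+0=1
L[4]='v': occ=0, LF[4]=C('v')+0=15+0=15
L[5]='n': occ=0, LF[5]=C('n')+0=13+0=13
L[6]='a': occ=0, LF[6]=C('a')+0=4+0=4
L[7]='l': occ=0, LF[7]=C('l')+0=11+0=11
L[8]='b': occ=0, LF[8]=C('b')+0=5+0=5
L[9]='i': occ=0, LF[9]=C('i')+0=10+0=10
L[10]='l': occ=1, LF[10]=C('l')+1=11+1=12
L[11]='b': occ=1, LF[11]=C('b')+1=5+1=6
L[12]='e': occ=1, LF[12]=C('e')+1=7+1=8
L[13]='u': occ=0, LF[13]=C('u')+0=14+0=14
L[14]='$': occ=0, LF[14]=C('$')+0=0+0=0
L[15]='e': occ=2, LF[15]=C('e')+2=7+2=9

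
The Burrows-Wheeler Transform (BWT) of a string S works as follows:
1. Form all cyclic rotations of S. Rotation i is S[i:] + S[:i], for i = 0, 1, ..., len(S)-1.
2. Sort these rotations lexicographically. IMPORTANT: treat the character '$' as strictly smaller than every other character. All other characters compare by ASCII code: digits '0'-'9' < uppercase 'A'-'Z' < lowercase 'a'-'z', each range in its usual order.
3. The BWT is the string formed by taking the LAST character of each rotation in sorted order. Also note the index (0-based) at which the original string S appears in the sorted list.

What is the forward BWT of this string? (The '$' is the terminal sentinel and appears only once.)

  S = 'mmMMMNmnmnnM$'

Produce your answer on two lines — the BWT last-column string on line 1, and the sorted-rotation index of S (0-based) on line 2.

Answer: MnmMMMm$Nnnmm
7

Derivation:
All 13 rotations (rotation i = S[i:]+S[:i]):
  rot[0] = mmMMMNmnmnnM$
  rot[1] = mMMMNmnmnnM$m
  rot[2] = MMMNmnmnnM$mm
  rot[3] = MMNmnmnnM$mmM
  rot[4] = MNmnmnnM$mmMM
  rot[5] = NmnmnnM$mmMMM
  rot[6] = mnmnnM$mmMMMN
  rot[7] = nmnnM$mmMMMNm
  rot[8] = mnnM$mmMMMNmn
  rot[9] = nnM$mmMMMNmnm
  rot[10] = nM$mmMMMNmnmn
  rot[11] = M$mmMMMNmnmnn
  rot[12] = $mmMMMNmnmnnM
Sorted (with $ < everything):
  sorted[0] = $mmMMMNmnmnnM  (last char: 'M')
  sorted[1] = M$mmMMMNmnmnn  (last char: 'n')
  sorted[2] = MMMNmnmnnM$mm  (last char: 'm')
  sorted[3] = MMNmnmnnM$mmM  (last char: 'M')
  sorted[4] = MNmnmnnM$mmMM  (last char: 'M')
  sorted[5] = NmnmnnM$mmMMM  (last char: 'M')
  sorted[6] = mMMMNmnmnnM$m  (last char: 'm')
  sorted[7] = mmMMMNmnmnnM$  (last char: '$')
  sorted[8] = mnmnnM$mmMMMN  (last char: 'N')
  sorted[9] = mnnM$mmMMMNmn  (last char: 'n')
  sorted[10] = nM$mmMMMNmnmn  (last char: 'n')
  sorted[11] = nmnnM$mmMMMNm  (last char: 'm')
  sorted[12] = nnM$mmMMMNmnm  (last char: 'm')
Last column: MnmMMMm$Nnnmm
Original string S is at sorted index 7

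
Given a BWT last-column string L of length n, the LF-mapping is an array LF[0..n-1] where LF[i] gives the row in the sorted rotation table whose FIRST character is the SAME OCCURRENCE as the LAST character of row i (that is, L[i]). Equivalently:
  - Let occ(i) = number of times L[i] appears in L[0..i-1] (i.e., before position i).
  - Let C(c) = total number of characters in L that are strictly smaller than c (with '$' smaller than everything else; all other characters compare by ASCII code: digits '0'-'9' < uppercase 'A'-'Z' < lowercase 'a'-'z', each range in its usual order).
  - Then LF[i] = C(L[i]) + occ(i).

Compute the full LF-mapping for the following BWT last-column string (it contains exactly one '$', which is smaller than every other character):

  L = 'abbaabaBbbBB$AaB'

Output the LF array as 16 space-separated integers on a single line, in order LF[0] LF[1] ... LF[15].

Char counts: '$':1, 'A':1, 'B':4, 'a':5, 'b':5
C (first-col start): C('$')=0, C('A')=1, C('B')=2, C('a')=6, C('b')=11
L[0]='a': occ=0, LF[0]=C('a')+0=6+0=6
L[1]='b': occ=0, LF[1]=C('b')+0=11+0=11
L[2]='b': occ=1, LF[2]=C('b')+1=11+1=12
L[3]='a': occ=1, LF[3]=C('a')+1=6+1=7
L[4]='a': occ=2, LF[4]=C('a')+2=6+2=8
L[5]='b': occ=2, LF[5]=C('b')+2=11+2=13
L[6]='a': occ=3, LF[6]=C('a')+3=6+3=9
L[7]='B': occ=0, LF[7]=C('B')+0=2+0=2
L[8]='b': occ=3, LF[8]=C('b')+3=11+3=14
L[9]='b': occ=4, LF[9]=C('b')+4=11+4=15
L[10]='B': occ=1, LF[10]=C('B')+1=2+1=3
L[11]='B': occ=2, LF[11]=C('B')+2=2+2=4
L[12]='$': occ=0, LF[12]=C('$')+0=0+0=0
L[13]='A': occ=0, LF[13]=C('A')+0=1+0=1
L[14]='a': occ=4, LF[14]=C('a')+4=6+4=10
L[15]='B': occ=3, LF[15]=C('B')+3=2+3=5

Answer: 6 11 12 7 8 13 9 2 14 15 3 4 0 1 10 5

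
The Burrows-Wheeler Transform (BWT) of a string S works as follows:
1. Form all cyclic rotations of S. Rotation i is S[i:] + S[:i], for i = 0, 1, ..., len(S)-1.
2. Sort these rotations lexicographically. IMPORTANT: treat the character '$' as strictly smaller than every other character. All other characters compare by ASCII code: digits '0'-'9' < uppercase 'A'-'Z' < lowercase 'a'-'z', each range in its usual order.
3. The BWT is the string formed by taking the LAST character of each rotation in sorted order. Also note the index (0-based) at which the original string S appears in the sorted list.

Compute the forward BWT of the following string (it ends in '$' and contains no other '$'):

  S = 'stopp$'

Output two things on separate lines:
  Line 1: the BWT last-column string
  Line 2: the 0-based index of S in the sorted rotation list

All 6 rotations (rotation i = S[i:]+S[:i]):
  rot[0] = stopp$
  rot[1] = topp$s
  rot[2] = opp$st
  rot[3] = pp$sto
  rot[4] = p$stop
  rot[5] = $stopp
Sorted (with $ < everything):
  sorted[0] = $stopp  (last char: 'p')
  sorted[1] = opp$st  (last char: 't')
  sorted[2] = p$stop  (last char: 'p')
  sorted[3] = pp$sto  (last char: 'o')
  sorted[4] = stopp$  (last char: '$')
  sorted[5] = topp$s  (last char: 's')
Last column: ptpo$s
Original string S is at sorted index 4

Answer: ptpo$s
4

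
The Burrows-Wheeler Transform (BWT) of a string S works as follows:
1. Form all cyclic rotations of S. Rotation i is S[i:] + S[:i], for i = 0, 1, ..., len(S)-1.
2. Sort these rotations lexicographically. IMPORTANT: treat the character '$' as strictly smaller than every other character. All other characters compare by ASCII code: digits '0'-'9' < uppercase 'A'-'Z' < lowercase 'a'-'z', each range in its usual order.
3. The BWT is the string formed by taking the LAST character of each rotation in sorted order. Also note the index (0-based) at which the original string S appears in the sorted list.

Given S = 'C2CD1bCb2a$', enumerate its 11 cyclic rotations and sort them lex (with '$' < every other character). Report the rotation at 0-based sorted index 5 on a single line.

All 11 rotations (rotation i = S[i:]+S[:i]):
  rot[0] = C2CD1bCb2a$
  rot[1] = 2CD1bCb2a$C
  rot[2] = CD1bCb2a$C2
  rot[3] = D1bCb2a$C2C
  rot[4] = 1bCb2a$C2CD
  rot[5] = bCb2a$C2CD1
  rot[6] = Cb2a$C2CD1b
  rot[7] = b2a$C2CD1bC
  rot[8] = 2a$C2CD1bCb
  rot[9] = a$C2CD1bCb2
  rot[10] = $C2CD1bCb2a
Sorted (with $ < everything):
  sorted[0] = $C2CD1bCb2a
  sorted[1] = 1bCb2a$C2CD
  sorted[2] = 2CD1bCb2a$C
  sorted[3] = 2a$C2CD1bCb
  sorted[4] = C2CD1bCb2a$
  sorted[5] = CD1bCb2a$C2
  sorted[6] = Cb2a$C2CD1b
  sorted[7] = D1bCb2a$C2C
  sorted[8] = a$C2CD1bCb2
  sorted[9] = b2a$C2CD1bC
  sorted[10] = bCb2a$C2CD1
sorted[5] = CD1bCb2a$C2

Answer: CD1bCb2a$C2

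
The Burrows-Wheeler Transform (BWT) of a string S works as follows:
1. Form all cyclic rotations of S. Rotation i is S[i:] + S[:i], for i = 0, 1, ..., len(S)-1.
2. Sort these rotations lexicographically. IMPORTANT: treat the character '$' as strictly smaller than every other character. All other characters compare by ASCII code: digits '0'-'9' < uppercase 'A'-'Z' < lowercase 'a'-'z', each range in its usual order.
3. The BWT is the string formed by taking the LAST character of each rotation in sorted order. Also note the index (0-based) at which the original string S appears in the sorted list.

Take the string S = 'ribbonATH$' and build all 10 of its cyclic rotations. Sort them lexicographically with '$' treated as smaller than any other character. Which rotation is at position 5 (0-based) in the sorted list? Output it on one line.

Answer: bonATH$rib

Derivation:
All 10 rotations (rotation i = S[i:]+S[:i]):
  rot[0] = ribbonATH$
  rot[1] = ibbonATH$r
  rot[2] = bbonATH$ri
  rot[3] = bonATH$rib
  rot[4] = onATH$ribb
  rot[5] = nATH$ribbo
  rot[6] = ATH$ribbon
  rot[7] = TH$ribbonA
  rot[8] = H$ribbonAT
  rot[9] = $ribbonATH
Sorted (with $ < everything):
  sorted[0] = $ribbonATH
  sorted[1] = ATH$ribbon
  sorted[2] = H$ribbonAT
  sorted[3] = TH$ribbonA
  sorted[4] = bbonATH$ri
  sorted[5] = bonATH$rib
  sorted[6] = ibbonATH$r
  sorted[7] = nATH$ribbo
  sorted[8] = onATH$ribb
  sorted[9] = ribbonATH$
sorted[5] = bonATH$rib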